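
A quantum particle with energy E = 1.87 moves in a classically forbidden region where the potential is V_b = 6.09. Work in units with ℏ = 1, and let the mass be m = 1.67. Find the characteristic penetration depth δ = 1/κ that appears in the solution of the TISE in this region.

δ = 0.266

Since E < V_b the TISE in this region is ψ'' = κ²ψ with κ = √(2m(V_b − E))/ℏ.
κ = √(2 × 1.67 × 4.22) = 3.754. The penetration depth is δ = 1/κ = 0.266.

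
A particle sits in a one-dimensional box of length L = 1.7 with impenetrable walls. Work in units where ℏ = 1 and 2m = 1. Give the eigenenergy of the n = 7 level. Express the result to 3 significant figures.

The infinite-well eigenfunctions ψ_n = √(2/L) sin(nπx/L) vanish at both walls, giving E_n = n²π²ℏ²/(2mL²).
E_7 = 7² × π² / (2 × 0.5 × 1.7²) = 167.3.

E = 167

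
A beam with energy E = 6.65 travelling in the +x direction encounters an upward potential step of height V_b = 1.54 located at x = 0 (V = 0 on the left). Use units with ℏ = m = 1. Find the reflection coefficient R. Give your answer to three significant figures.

R = 0.00432

On each side the TISE gives plane waves with k = √(2m(E − V))/ℏ: k₁ = √(2·1·6.65) = 3.647, k₂ = √(2·1·5.11) = 3.197.
Matching ψ and ψ′ at x = 0 gives r = (k₁ − k₂)/(k₁ + k₂), so R = r² = 0.004324 and T = 1 − R = 0.9957.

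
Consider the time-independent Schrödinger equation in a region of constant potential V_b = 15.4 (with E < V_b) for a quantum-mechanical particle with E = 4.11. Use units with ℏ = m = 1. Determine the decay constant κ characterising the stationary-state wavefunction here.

κ = 4.75

Since E < V_b the TISE in this region is ψ'' = κ²ψ with κ = √(2m(V_b − E))/ℏ.
κ = √(2 × 1 × 11.29) = 4.752.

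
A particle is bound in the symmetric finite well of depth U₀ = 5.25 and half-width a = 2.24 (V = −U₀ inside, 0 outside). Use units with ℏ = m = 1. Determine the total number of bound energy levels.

The dimensionless depth is z₀ = a√(2mU₀)/ℏ = 2.24 × √(10.50) = 7.258.
A new bound state (alternating even/odd) appears each time z₀ passes a multiple of π/2, so N = ⌊2z₀/π⌋ + 1 = ⌊4.621⌋ + 1 = 5.

N = 5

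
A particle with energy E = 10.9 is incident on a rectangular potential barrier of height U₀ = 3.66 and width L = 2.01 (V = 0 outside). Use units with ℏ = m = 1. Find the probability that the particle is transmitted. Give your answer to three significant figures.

T = 0.961

E > U₀: inside the barrier k₂ = √(2m(E − U₀))/ℏ = 3.805, k₂L = 7.649.
T = [1 + U₀² sin²(k₂L) / (4E(E − U₀))]⁻¹ = 1/1.041 = 0.961.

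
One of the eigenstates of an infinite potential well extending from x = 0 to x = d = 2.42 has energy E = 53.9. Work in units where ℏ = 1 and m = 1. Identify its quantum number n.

From E_n = n²π²ℏ²/(2md²) invert to n = √(2md²E)/(πℏ).
n = (2.42/π) × √(2 × 1 × 53.9) = 7.998 → n = 8.

n = 8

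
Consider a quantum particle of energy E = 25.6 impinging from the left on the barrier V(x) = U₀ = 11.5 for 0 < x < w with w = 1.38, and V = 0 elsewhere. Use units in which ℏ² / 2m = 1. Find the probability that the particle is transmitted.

Above the barrier the interior wavenumber is k₂ = √(2m(E − U₀))/ℏ = 3.755, giving phase k₂w = 5.182.
Matching at both interfaces gives T⁻¹ = 1 + U₀² sin²(k₂w) / [4E(E − U₀)] = 1.073, hence T = 0.932.

T = 0.932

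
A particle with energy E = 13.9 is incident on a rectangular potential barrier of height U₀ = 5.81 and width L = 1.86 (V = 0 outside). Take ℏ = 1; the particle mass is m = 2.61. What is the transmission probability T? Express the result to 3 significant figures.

Above the barrier the interior wavenumber is k₂ = √(2m(E − U₀))/ℏ = 6.498, giving phase k₂L = 12.09.
Matching at both interfaces gives T⁻¹ = 1 + U₀² sin²(k₂L) / [4E(E − U₀)] = 1.016, hence T = 0.984.

T = 0.984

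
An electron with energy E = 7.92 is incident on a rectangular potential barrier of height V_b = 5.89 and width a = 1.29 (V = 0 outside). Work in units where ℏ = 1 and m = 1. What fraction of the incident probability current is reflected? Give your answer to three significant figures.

R = 0.126

Above the barrier the interior wavenumber is k₂ = √(2m(E − V_b))/ℏ = 2.015, giving phase k₂a = 2.599.
T = [1 + V_b² sin²(k₂a) / (4E(E − V_b))]⁻¹ = 1/1.144 = 0.874.
R = 1 − T = 0.126.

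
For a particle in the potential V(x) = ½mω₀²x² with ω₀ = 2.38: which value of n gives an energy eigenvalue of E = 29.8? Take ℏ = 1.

n = 12

E_n = ℏω₀(n + ½) ⇒ n = E/(ℏω₀) − ½ = 29.8/2.38 − 0.5 = 12.021 → n = 12.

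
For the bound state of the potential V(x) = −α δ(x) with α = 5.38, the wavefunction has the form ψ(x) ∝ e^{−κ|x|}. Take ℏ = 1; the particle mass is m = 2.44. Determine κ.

Integrate −(ℏ²/2m)ψ'' − αδ(x)ψ = Eψ from −ε to +ε: the ψ'' term gives ψ'(0⁺) − ψ'(0⁻) and the δ term gives −(2mα/ℏ²)ψ(0).
With ψ ∝ e^{−κ|x|} this yields −2κ = −2mα/ℏ², so κ = mα/ℏ² = 13.13.

κ = 13.1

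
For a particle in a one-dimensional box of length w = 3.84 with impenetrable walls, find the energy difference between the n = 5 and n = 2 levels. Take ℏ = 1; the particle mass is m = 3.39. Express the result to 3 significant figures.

E_n = n²π²ℏ²/(2mw²), so ΔE = (5² − 2²) π²ℏ²/(2mw²).
ΔE = 21 × π² / (2 × 3.39 × 3.84²) = 2.073.

ΔE = 2.07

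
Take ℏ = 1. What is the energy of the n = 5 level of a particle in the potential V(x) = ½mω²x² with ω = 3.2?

E = 17.6

Using E_n = (n + ½)ℏω: E_5 = 5.5 × 3.2 = 17.60.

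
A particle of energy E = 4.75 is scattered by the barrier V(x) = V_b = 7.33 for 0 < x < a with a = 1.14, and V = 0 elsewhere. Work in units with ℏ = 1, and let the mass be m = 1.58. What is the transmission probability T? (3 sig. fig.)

Since E < V_b the interior solution is evanescent with decay constant κ = √(2m(V_b − E))/ℏ = 2.855.
κa = 3.255, sinh(κa) = 12.94.
Matching ψ, ψ′ at both faces gives T = [1 + V_b² sinh²(κa) / (4E(V_b − E))]⁻¹ = 1/184.6 = 0.00542.

T = 0.00542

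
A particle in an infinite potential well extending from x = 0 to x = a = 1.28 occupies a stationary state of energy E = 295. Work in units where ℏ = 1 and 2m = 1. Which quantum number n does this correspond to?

For an infinite well E_n = n²π²ℏ²/(2ma²), so n = (a/πℏ)√(2mE).
n = (1.28/π) × √(2 × 0.5 × 295) = 6.998 → n = 7.

n = 7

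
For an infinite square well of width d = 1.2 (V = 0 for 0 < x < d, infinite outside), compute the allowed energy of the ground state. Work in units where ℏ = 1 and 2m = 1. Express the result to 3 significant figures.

E = 6.85

The infinite-well eigenfunctions ψ_n = √(2/d) sin(nπx/d) vanish at both walls, giving E_n = n²π²ℏ²/(2md²).
E_1 = 1² × π² / (2 × 0.5 × 1.2²) = 6.854.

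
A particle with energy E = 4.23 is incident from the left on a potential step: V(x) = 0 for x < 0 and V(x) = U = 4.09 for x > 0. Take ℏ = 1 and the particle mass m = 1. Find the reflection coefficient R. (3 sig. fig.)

R = 0.479

On each side the TISE gives plane waves with k = √(2m(E − V))/ℏ: k₁ = √(2·1·4.23) = 2.909, k₂ = √(2·1·0.14) = 0.5292.
Matching ψ and ψ′ at x = 0 gives r = (k₁ − k₂)/(k₁ + k₂), so R = r² = 0.4791 and T = 1 − R = 0.5209.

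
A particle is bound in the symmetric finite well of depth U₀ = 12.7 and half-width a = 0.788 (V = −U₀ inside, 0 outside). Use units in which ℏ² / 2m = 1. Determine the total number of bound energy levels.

The dimensionless depth is z₀ = a√(2mU₀)/ℏ = 0.788 × √(12.70) = 2.808.
The even/odd transcendental equations gain one root per π/2 in z₀, giving N = 1 + ⌊2z₀/π⌋ = 1 + ⌊1.788⌋ = 2.

N = 2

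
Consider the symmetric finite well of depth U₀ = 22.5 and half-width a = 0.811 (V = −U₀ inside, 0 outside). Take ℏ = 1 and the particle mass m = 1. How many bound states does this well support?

The dimensionless depth is z₀ = a√(2mU₀)/ℏ = 0.811 × √(45.00) = 5.440.
A new bound state (alternating even/odd) appears each time z₀ passes a multiple of π/2, so N = ⌊2z₀/π⌋ + 1 = ⌊3.463⌋ + 1 = 4.

N = 4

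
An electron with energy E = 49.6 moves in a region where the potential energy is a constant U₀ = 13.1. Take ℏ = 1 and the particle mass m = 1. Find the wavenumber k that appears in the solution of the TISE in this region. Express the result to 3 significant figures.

With E > U₀ the solution is oscillatory, ψ ∝ e^{±ikx} with k = √(2m(E − U₀))/ℏ.
k = √(2 × 1 × 36.5) = 8.544.

k = 8.54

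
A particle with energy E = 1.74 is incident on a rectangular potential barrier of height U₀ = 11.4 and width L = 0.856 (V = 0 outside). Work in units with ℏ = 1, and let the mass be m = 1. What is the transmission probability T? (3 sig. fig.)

T = 0.00112

Since E < U₀ the interior solution is evanescent with decay constant κ = √(2m(U₀ − E))/ℏ = 4.395.
κL = 3.763, sinh(κL) = 21.52.
The exact tunnelling result is T⁻¹ = 1 + U₀² sinh²(κL) / [4E(U₀ − E)] = 895.9, so T = 0.00112.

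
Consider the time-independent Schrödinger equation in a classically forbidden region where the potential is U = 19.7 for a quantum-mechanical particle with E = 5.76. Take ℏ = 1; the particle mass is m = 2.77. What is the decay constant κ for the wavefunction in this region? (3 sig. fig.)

Since E < U the TISE in this region is ψ'' = κ²ψ with κ = √(2m(U − E))/ℏ.
κ = √(2 × 2.77 × 13.94) = 8.788.

κ = 8.79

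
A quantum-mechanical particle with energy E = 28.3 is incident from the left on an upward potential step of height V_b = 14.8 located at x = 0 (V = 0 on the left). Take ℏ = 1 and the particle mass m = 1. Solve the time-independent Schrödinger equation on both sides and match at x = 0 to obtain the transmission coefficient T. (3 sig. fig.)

T = 0.967

On each side the TISE gives plane waves with k = √(2m(E − V))/ℏ: k₁ = √(2·1·28.3) = 7.523, k₂ = √(2·1·13.5) = 5.196.
Continuity of ψ and ψ′ at the step yields the reflection amplitude r = (k₁ − k₂)/(k₁ + k₂) = 0.1830; thus R = |r|² = 0.03347, T = 0.9665.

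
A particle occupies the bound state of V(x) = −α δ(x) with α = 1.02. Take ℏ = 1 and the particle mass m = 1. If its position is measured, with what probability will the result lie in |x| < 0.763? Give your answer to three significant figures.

P = 0.789

The normalised bound state is ψ = √κ e^{−κ|x|} with κ = mα/ℏ² = 1.020.
P(|x| < d) = ∫_{−d}^{d} κ e^{−2κ|x|} dx = 1 − e^{−2κd} = 1 − e^{−1.557} = 0.7891.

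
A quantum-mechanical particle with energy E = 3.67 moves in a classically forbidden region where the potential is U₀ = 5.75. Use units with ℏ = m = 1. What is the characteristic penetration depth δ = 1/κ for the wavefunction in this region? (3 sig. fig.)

δ = 0.490

Since E < U₀ the TISE in this region is ψ'' = κ²ψ with κ = √(2m(U₀ − E))/ℏ.
κ = √(2 × 1 × 2.08) = 2.040. The penetration depth is δ = 1/κ = 0.490.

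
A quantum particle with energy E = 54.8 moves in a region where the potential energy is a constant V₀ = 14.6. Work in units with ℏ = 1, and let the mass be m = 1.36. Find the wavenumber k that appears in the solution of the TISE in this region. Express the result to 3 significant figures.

k = 10.5

With E > V₀ the solution is oscillatory, ψ ∝ e^{±ikx} with k = √(2m(E − V₀))/ℏ.
k = √(2 × 1.36 × 40.2) = 10.46.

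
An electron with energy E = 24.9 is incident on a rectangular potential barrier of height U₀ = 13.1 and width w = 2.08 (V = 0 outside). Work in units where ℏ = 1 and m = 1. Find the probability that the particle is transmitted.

Above the barrier the interior wavenumber is k₂ = √(2m(E − U₀))/ℏ = 4.858, giving phase k₂w = 10.10.
T = [1 + U₀² sin²(k₂w) / (4E(E − U₀))]⁻¹ = 1/1.058 = 0.945.

T = 0.945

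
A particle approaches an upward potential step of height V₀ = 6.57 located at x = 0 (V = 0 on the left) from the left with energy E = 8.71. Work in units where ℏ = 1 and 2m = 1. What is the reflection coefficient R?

R = 0.114

On each side the TISE gives plane waves with k = √(2m(E − V))/ℏ: k₁ = √(2·½·8.71) = 2.951, k₂ = √(2·½·2.14) = 1.463.
Matching ψ and ψ′ at x = 0 gives r = (k₁ − k₂)/(k₁ + k₂), so R = r² = 0.1137 and T = 1 − R = 0.8863.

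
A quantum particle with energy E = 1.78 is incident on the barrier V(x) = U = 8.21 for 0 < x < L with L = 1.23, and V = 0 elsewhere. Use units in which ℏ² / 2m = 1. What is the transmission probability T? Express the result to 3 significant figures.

T = 0.00530

Since E < U the interior solution is evanescent with decay constant κ = √(2m(U − E))/ℏ = 2.536.
κL = 3.119, sinh(κL) = 11.29.
Matching ψ, ψ′ at both faces gives T = [1 + U² sinh²(κL) / (4E(U − E))]⁻¹ = 1/188.6 = 0.00530.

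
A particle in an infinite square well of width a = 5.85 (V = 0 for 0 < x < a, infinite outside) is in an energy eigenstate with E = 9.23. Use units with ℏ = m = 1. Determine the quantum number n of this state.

n = 8

From E_n = n²π²ℏ²/(2ma²) invert to n = √(2ma²E)/(πℏ).
n = (5.85/π) × √(2 × 1 × 9.23) = 8.001 → n = 8.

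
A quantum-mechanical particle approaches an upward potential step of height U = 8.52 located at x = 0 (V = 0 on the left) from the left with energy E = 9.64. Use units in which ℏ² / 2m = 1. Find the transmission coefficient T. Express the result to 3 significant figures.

The wavenumbers are k₁ = √(2mE)/ℏ = 3.105 on the left and k₂ = √(2m(E − U))/ℏ = 1.058 on the right.
Continuity of ψ and ψ′ at the step yields the reflection amplitude r = (k₁ − k₂)/(k₁ + k₂) = 0.4916; thus R = |r|² = 0.2417, T = 0.7583.

T = 0.758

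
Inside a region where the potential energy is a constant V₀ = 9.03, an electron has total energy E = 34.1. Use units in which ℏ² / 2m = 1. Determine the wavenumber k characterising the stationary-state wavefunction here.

With E > V₀ the solution is oscillatory, ψ ∝ e^{±ikx} with k = √(2m(E − V₀))/ℏ.
k = √(2 × 0.5 × 25.07) = 5.007.

k = 5.01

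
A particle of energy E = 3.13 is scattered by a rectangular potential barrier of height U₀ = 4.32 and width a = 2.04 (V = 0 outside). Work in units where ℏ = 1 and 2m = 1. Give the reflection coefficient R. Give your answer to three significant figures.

Since E < U₀ the interior solution is evanescent with decay constant κ = √(2m(U₀ − E))/ℏ = 1.091.
κa = 2.225, sinh(κa) = 4.574.
Matching ψ, ψ′ at both faces gives T = [1 + U₀² sinh²(κa) / (4E(U₀ − E))]⁻¹ = 1/27.21 = 0.0367.
R = 1 − T = 0.963.

R = 0.963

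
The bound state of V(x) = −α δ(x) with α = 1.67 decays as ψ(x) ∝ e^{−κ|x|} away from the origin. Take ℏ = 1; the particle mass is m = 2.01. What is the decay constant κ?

Integrating the TISE across x = 0 gives the cusp condition ψ'(0⁺) − ψ'(0⁻) = −(2mα/ℏ²)ψ(0).
With ψ ∝ e^{−κ|x|} this yields −2κ = −2mα/ℏ², so κ = mα/ℏ² = 3.357.

κ = 3.36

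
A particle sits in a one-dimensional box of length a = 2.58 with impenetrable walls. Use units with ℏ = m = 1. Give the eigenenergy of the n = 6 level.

Requiring ψ(0) = ψ(a) = 0 quantises k = nπ/a, hence E_n = ℏ²k²/2m = n²π²ℏ²/(2ma²).
E_6 = 6² × π² / (2 × 1 × 2.58²) = 26.69.

E = 26.7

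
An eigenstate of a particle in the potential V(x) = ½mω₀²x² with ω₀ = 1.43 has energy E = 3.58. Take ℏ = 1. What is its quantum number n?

n = 2

E_n = ℏω₀(n + ½) ⇒ n = E/(ℏω₀) − ½ = 3.58/1.43 − 0.5 = 2.003 → n = 2.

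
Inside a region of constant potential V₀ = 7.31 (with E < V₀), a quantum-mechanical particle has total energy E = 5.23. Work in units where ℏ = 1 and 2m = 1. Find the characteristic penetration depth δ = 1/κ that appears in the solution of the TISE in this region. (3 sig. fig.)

Since E < V₀ the TISE in this region is ψ'' = κ²ψ with κ = √(2m(V₀ − E))/ℏ.
κ = √(2 × 0.5 × 2.08) = 1.442. The penetration depth is δ = 1/κ = 0.693.

δ = 0.693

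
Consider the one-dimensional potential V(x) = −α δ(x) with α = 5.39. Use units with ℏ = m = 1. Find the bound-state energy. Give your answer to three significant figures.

For x ≠ 0 the bound state is ψ ∝ e^{−κ|x|}; integrating the TISE across the delta gives the cusp condition 2κ = 2mα/ℏ², so κ = 5.390.
Then E = −ℏ²κ²/(2m) = −mα²/(2ℏ²) = -14.53.

E = -14.5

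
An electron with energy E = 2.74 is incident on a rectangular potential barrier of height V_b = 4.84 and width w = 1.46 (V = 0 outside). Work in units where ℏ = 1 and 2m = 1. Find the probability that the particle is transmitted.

T = 0.0555

E < V_b: inside the barrier ψ ∝ e^{±κx} with κ = √(2m(V_b − E))/ℏ = 1.449.
κw = 2.116, sinh(κw) = 4.088.
The exact tunnelling result is T⁻¹ = 1 + V_b² sinh²(κw) / [4E(V_b − E)] = 18.01, so T = 0.0555.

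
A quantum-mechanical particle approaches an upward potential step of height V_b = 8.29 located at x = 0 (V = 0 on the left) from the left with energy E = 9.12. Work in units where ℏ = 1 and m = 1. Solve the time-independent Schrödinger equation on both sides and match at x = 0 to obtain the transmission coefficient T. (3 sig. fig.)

T = 0.712

On each side the TISE gives plane waves with k = √(2m(E − V))/ℏ: k₁ = √(2·1·9.12) = 4.271, k₂ = √(2·1·0.83) = 1.288.
Matching ψ and ψ′ at x = 0 gives r = (k₁ − k₂)/(k₁ + k₂), so R = r² = 0.2878 and T = 1 − R = 0.7122.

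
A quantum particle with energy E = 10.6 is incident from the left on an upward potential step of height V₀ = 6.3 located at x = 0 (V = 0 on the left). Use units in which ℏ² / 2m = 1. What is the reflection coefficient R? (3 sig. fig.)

The wavenumbers are k₁ = √(2mE)/ℏ = 3.256 on the left and k₂ = √(2m(E − V₀))/ℏ = 2.074 on the right.
Matching ψ and ψ′ at x = 0 gives r = (k₁ − k₂)/(k₁ + k₂), so R = r² = 0.04920 and T = 1 − R = 0.9508.

R = 0.0492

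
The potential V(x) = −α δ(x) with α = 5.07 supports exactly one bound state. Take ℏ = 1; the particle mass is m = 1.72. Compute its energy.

E = -22.1

For x ≠ 0 the bound state is ψ ∝ e^{−κ|x|}; integrating the TISE across the delta gives the cusp condition 2κ = 2mα/ℏ², so κ = 8.720.
Then E = −ℏ²κ²/(2m) = −mα²/(2ℏ²) = -22.11.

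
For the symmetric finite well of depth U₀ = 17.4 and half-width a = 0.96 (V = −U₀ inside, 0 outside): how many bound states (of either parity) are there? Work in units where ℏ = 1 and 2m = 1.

Define the well-strength parameter z₀ = (a/ℏ)√(2mU₀) = 0.96 × √(2·0.5·17.4) = 4.004.
The even/odd transcendental equations gain one root per π/2 in z₀, giving N = 1 + ⌊2z₀/π⌋ = 1 + ⌊2.549⌋ = 3.

N = 3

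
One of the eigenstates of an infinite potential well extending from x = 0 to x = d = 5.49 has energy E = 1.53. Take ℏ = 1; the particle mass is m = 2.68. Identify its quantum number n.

n = 5

For an infinite well E_n = n²π²ℏ²/(2md²), so n = (d/πℏ)√(2mE).
n = (5.49/π) × √(2 × 2.68 × 1.53) = 5.004 → n = 5.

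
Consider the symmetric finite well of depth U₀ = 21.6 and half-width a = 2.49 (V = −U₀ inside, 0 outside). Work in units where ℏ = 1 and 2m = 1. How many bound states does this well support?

N = 8

The dimensionless depth is z₀ = a√(2mU₀)/ℏ = 2.49 × √(21.60) = 11.57.
A new bound state (alternating even/odd) appears each time z₀ passes a multiple of π/2, so N = ⌊2z₀/π⌋ + 1 = ⌊7.367⌋ + 1 = 8.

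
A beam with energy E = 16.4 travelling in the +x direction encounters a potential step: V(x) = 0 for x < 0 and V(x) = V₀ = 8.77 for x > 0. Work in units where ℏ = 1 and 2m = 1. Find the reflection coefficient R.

R = 0.0357

The wavenumbers are k₁ = √(2mE)/ℏ = 4.050 on the left and k₂ = √(2m(E − V₀))/ℏ = 2.762 on the right.
Matching ψ and ψ′ at x = 0 gives r = (k₁ − k₂)/(k₁ + k₂), so R = r² = 0.03572 and T = 1 − R = 0.9643.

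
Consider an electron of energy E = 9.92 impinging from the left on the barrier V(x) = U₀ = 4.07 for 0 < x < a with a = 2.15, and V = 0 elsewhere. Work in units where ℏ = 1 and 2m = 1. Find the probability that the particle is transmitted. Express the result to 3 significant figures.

Above the barrier the interior wavenumber is k₂ = √(2m(E − U₀))/ℏ = 2.419, giving phase k₂a = 5.200.
Matching at both interfaces gives T⁻¹ = 1 + U₀² sin²(k₂a) / [4E(E − U₀)] = 1.056, hence T = 0.947.

T = 0.947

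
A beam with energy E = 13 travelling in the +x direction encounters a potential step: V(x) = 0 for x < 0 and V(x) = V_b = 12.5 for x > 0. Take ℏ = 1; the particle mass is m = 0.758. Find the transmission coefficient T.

T = 0.548

On each side the TISE gives plane waves with k = √(2m(E − V))/ℏ: k₁ = √(2·0.758·13) = 4.439, k₂ = √(2·0.758·0.5) = 0.8706.
Continuity of ψ and ψ′ at the step yields the reflection amplitude r = (k₁ − k₂)/(k₁ + k₂) = 0.6721; thus R = |r|² = 0.4517, T = 0.5483.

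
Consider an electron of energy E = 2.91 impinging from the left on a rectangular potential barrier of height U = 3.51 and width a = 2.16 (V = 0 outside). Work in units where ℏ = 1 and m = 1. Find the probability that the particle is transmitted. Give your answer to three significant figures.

Since E < U the interior solution is evanescent with decay constant κ = √(2m(U − E))/ℏ = 1.095.
κa = 2.366, sinh(κa) = 5.281.
Matching ψ, ψ′ at both faces gives T = [1 + U² sinh²(κa) / (4E(U − E))]⁻¹ = 1/50.20 = 0.0199.

T = 0.0199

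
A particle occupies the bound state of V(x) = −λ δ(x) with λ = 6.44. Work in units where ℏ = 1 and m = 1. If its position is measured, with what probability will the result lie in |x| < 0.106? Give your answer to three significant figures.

P = 0.745

The normalised bound state is ψ = √κ e^{−κ|x|} with κ = mλ/ℏ² = 6.440.
P(|x| < d) = ∫_{−d}^{d} κ e^{−2κ|x|} dx = 1 − e^{−2κd} = 1 − e^{−1.365} = 0.7447.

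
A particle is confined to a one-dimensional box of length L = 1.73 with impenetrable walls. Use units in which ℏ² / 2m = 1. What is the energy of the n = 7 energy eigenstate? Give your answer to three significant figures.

E = 162

The infinite-well eigenfunctions ψ_n = √(2/L) sin(nπx/L) vanish at both walls, giving E_n = n²π²ℏ²/(2mL²).
E_7 = 7² × π² / (2 × 0.5 × 1.73²) = 161.6.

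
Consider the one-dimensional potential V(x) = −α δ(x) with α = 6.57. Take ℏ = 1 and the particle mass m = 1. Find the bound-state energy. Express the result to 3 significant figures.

The bound state is ψ(x) = √κ e^{−κ|x|}. The derivative jump ψ'(0⁺) − ψ'(0⁻) = −(2mα/ℏ²)ψ(0) fixes κ = mα/ℏ² = 6.570.
Then E = −ℏ²κ²/(2m) = −mα²/(2ℏ²) = -21.58.

E = -21.6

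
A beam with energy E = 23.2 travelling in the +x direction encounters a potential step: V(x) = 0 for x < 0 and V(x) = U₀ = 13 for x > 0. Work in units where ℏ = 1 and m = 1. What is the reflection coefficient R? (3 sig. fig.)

R = 0.0410

On each side the TISE gives plane waves with k = √(2m(E − V))/ℏ: k₁ = √(2·1·23.2) = 6.812, k₂ = √(2·1·10.2) = 4.517.
Matching ψ and ψ′ at x = 0 gives r = (k₁ − k₂)/(k₁ + k₂), so R = r² = 0.04105 and T = 1 − R = 0.9590.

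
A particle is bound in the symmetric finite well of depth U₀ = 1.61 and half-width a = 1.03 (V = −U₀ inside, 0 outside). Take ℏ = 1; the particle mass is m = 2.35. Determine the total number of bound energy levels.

The dimensionless depth is z₀ = a√(2mU₀)/ℏ = 1.03 × √(7.567) = 2.833.
The even/odd transcendental equations gain one root per π/2 in z₀, giving N = 1 + ⌊2z₀/π⌋ = 1 + ⌊1.804⌋ = 2.

N = 2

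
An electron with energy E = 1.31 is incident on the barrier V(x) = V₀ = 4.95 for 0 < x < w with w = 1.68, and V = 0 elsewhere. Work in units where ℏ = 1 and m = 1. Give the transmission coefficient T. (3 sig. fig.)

Since E < V₀ the interior solution is evanescent with decay constant κ = √(2m(V₀ − E))/ℏ = 2.698.
κw = 4.533, sinh(κw) = 46.51.
The exact tunnelling result is T⁻¹ = 1 + V₀² sinh²(κw) / [4E(V₀ − E)] = 2780, so T = 0.000360.

T = 0.000360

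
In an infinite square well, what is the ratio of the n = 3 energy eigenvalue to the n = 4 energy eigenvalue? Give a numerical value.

E_n = n²π²ℏ²/(2mL²) so the ratio is n₂²/n₁² = 9/16 = 0.5625.

0.5625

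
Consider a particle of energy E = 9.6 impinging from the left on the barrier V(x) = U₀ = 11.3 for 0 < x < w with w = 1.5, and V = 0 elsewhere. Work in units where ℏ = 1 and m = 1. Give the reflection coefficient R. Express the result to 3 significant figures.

Since E < U₀ the interior solution is evanescent with decay constant κ = √(2m(U₀ − E))/ℏ = 1.844.
κw = 2.766, sinh(κw) = 7.915.
The exact tunnelling result is T⁻¹ = 1 + U₀² sinh²(κw) / [4E(U₀ − E)] = 123.5, so T = 0.00809.
R = 1 − T = 0.992.

R = 0.992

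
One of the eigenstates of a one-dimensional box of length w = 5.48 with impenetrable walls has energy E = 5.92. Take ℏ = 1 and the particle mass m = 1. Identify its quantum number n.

n = 6

For an infinite well E_n = n²π²ℏ²/(2mw²), so n = (w/πℏ)√(2mE).
n = (5.48/π) × √(2 × 1 × 5.92) = 6.002 → n = 6.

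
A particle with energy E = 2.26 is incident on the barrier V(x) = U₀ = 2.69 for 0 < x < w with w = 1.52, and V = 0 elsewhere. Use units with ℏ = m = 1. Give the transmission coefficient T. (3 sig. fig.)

T = 0.127

E < U₀: inside the barrier ψ ∝ e^{±κx} with κ = √(2m(U₀ − E))/ℏ = 0.9274.
κw = 1.410, sinh(κw) = 1.925.
The exact tunnelling result is T⁻¹ = 1 + U₀² sinh²(κw) / [4E(U₀ − E)] = 7.898, so T = 0.127.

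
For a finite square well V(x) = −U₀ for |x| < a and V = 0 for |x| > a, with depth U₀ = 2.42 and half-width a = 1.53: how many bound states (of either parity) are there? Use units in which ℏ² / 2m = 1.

N = 2

Define the well-strength parameter z₀ = (a/ℏ)√(2mU₀) = 1.53 × √(2·0.5·2.42) = 2.380.
A new bound state (alternating even/odd) appears each time z₀ passes a multiple of π/2, so N = ⌊2z₀/π⌋ + 1 = ⌊1.515⌋ + 1 = 2.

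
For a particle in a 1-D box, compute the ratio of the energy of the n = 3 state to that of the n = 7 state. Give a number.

E_n = n²π²ℏ²/(2mL²) so the ratio is n₂²/n₁² = 9/49 = 0.183673.

0.183673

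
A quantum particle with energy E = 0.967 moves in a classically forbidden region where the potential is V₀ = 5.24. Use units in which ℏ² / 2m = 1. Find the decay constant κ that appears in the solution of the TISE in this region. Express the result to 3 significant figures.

Since E < V₀ the TISE in this region is ψ'' = κ²ψ with κ = √(2m(V₀ − E))/ℏ.
κ = √(2 × 0.5 × 4.273) = 2.067.

κ = 2.07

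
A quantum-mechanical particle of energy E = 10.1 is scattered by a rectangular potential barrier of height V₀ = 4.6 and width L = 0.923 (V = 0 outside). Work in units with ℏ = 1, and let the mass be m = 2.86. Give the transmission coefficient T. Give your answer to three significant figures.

E > V₀: inside the barrier k₂ = √(2m(E − V₀))/ℏ = 5.609, k₂L = 5.177.
T = [1 + V₀² sin²(k₂L) / (4E(E − V₀))]⁻¹ = 1/1.076 = 0.929.

T = 0.929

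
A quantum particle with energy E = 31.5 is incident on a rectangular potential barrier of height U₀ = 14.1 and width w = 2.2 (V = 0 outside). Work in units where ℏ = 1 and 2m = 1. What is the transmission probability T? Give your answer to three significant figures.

T = 0.995

E > U₀: inside the barrier k₂ = √(2m(E − U₀))/ℏ = 4.171, k₂w = 9.177.
Matching at both interfaces gives T⁻¹ = 1 + U₀² sin²(k₂w) / [4E(E − U₀)] = 1.005, hence T = 0.995.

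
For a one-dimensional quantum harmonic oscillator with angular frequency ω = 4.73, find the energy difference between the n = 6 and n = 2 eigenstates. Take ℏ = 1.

ΔE = 18.9

E_n = ℏω(n + ½), so ΔE = (6 − 2) ℏω = 4 × 4.73 = 18.92.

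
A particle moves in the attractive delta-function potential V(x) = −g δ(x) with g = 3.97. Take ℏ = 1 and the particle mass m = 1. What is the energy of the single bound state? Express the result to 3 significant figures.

The bound state is ψ(x) = √κ e^{−κ|x|}. The derivative jump ψ'(0⁺) − ψ'(0⁻) = −(2mg/ℏ²)ψ(0) fixes κ = mg/ℏ² = 3.970.
Then E = −ℏ²κ²/(2m) = −mg²/(2ℏ²) = -7.880.

E = -7.88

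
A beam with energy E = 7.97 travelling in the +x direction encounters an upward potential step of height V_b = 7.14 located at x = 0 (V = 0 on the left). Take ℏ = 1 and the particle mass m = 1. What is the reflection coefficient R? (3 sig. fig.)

R = 0.262

The wavenumbers are k₁ = √(2mE)/ℏ = 3.992 on the left and k₂ = √(2m(E − V_b))/ℏ = 1.288 on the right.
Matching ψ and ψ′ at x = 0 gives r = (k₁ − k₂)/(k₁ + k₂), so R = r² = 0.2622 and T = 1 − R = 0.7378.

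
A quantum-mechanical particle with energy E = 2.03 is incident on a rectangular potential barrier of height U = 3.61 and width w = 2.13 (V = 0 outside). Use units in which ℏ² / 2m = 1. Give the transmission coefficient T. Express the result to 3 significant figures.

Since E < U the interior solution is evanescent with decay constant κ = √(2m(U − E))/ℏ = 1.257.
κw = 2.677, sinh(κw) = 7.239.
The exact tunnelling result is T⁻¹ = 1 + U² sinh²(κw) / [4E(U − E)] = 54.23, so T = 0.0184.

T = 0.0184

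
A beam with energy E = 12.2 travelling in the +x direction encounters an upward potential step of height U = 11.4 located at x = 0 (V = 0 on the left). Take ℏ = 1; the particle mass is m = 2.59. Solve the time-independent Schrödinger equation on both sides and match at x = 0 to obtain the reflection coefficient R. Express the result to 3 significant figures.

R = 0.351

On each side the TISE gives plane waves with k = √(2m(E − V))/ℏ: k₁ = √(2·2.59·12.2) = 7.950, k₂ = √(2·2.59·0.8) = 2.036.
Continuity of ψ and ψ′ at the step yields the reflection amplitude r = (k₁ − k₂)/(k₁ + k₂) = 0.5923; thus R = |r|² = 0.3508, T = 0.6492.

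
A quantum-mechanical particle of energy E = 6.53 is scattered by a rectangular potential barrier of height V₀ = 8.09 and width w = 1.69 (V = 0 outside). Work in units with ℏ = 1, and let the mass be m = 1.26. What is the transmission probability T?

E < V₀: inside the barrier ψ ∝ e^{±κx} with κ = √(2m(V₀ − E))/ℏ = 1.983.
κw = 3.351, sinh(κw) = 14.25.
The exact tunnelling result is T⁻¹ = 1 + V₀² sinh²(κw) / [4E(V₀ − E)] = 326.9, so T = 0.00306.

T = 0.00306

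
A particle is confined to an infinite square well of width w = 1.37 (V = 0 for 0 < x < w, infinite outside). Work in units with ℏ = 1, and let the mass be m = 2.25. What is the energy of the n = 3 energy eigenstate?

E = 10.5

The infinite-well eigenfunctions ψ_n = √(2/w) sin(nπx/w) vanish at both walls, giving E_n = n²π²ℏ²/(2mw²).
E_3 = 3² × π² / (2 × 2.25 × 1.37²) = 10.52.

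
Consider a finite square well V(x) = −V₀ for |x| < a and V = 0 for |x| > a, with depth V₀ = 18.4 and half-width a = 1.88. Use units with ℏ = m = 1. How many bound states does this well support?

N = 8

The dimensionless depth is z₀ = a√(2mV₀)/ℏ = 1.88 × √(36.80) = 11.40.
The even/odd transcendental equations gain one root per π/2 in z₀, giving N = 1 + ⌊2z₀/π⌋ = 1 + ⌊7.260⌋ = 8.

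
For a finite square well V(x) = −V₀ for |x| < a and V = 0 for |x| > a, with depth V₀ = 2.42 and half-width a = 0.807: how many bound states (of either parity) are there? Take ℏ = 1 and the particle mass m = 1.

The dimensionless depth is z₀ = a√(2mV₀)/ℏ = 0.807 × √(4.840) = 1.775.
A new bound state (alternating even/odd) appears each time z₀ passes a multiple of π/2, so N = ⌊2z₀/π⌋ + 1 = ⌊1.130⌋ + 1 = 2.

N = 2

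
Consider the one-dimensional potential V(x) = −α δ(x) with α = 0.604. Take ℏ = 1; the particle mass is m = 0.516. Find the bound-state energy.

The bound state is ψ(x) = √κ e^{−κ|x|}. The derivative jump ψ'(0⁺) − ψ'(0⁻) = −(2mα/ℏ²)ψ(0) fixes κ = mα/ℏ² = 0.3117.
Then E = −ℏ²κ²/(2m) = −mα²/(2ℏ²) = -0.09412.

E = -0.0941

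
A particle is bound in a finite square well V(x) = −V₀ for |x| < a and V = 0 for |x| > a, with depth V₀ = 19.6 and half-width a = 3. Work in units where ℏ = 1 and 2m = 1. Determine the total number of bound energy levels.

N = 9

The dimensionless depth is z₀ = a√(2mV₀)/ℏ = 3 × √(19.60) = 13.28.
The even/odd transcendental equations gain one root per π/2 in z₀, giving N = 1 + ⌊2z₀/π⌋ = 1 + ⌊8.455⌋ = 9.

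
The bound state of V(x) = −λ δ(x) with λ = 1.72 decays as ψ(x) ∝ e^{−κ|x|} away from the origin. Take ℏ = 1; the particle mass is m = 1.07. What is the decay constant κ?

Integrating the TISE across x = 0 gives the cusp condition ψ'(0⁺) − ψ'(0⁻) = −(2mλ/ℏ²)ψ(0).
With ψ ∝ e^{−κ|x|} this yields −2κ = −2mλ/ℏ², so κ = mλ/ℏ² = 1.840.

κ = 1.84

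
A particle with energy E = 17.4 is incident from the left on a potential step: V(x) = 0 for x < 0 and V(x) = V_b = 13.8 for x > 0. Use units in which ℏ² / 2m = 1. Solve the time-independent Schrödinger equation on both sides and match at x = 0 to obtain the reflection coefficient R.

R = 0.140

On each side the TISE gives plane waves with k = √(2m(E − V))/ℏ: k₁ = √(2·½·17.4) = 4.171, k₂ = √(2·½·3.6) = 1.897.
Matching ψ and ψ′ at x = 0 gives r = (k₁ − k₂)/(k₁ + k₂), so R = r² = 0.1404 and T = 1 − R = 0.8596.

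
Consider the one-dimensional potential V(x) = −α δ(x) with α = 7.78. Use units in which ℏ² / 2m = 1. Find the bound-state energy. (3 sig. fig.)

For x ≠ 0 the bound state is ψ ∝ e^{−κ|x|}; integrating the TISE across the delta gives the cusp condition 2κ = 2mα/ℏ², so κ = 3.890.
Then E = −ℏ²κ²/(2m) = −mα²/(2ℏ²) = -15.13.

E = -15.1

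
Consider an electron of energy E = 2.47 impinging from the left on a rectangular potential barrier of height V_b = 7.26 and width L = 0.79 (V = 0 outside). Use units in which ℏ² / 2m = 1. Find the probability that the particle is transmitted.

T = 0.108

E < V_b: inside the barrier ψ ∝ e^{±κx} with κ = √(2m(V_b − E))/ℏ = 2.189.
κL = 1.729, sinh(κL) = 2.729.
Matching ψ, ψ′ at both faces gives T = [1 + V_b² sinh²(κL) / (4E(V_b − E))]⁻¹ = 1/9.293 = 0.108.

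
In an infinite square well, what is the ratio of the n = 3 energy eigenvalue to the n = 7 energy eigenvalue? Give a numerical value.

0.183673

Since E_n ∝ n², the ratio is (3/7)² = 0.183673.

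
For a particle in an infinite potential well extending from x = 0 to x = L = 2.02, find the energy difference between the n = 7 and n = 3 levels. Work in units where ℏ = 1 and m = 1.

ΔE = 48.4

E_n = n²π²ℏ²/(2mL²), so ΔE = (7² − 3²) π²ℏ²/(2mL²).
ΔE = 40 × π² / (2 × 1 × 2.02²) = 48.38.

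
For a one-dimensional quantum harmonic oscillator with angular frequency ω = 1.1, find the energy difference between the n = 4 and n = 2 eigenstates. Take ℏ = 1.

ΔE = 2.20

E_n = ℏω(n + ½), so ΔE = (4 − 2) ℏω = 2 × 1.1 = 2.200.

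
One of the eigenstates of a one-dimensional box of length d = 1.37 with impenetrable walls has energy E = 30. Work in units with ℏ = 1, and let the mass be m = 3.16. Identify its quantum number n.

n = 6

For an infinite well E_n = n²π²ℏ²/(2md²), so n = (d/πℏ)√(2mE).
n = (1.37/π) × √(2 × 3.16 × 30) = 6.005 → n = 6.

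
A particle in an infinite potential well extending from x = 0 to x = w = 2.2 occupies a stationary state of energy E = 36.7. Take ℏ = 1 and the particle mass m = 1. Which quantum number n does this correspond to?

For an infinite well E_n = n²π²ℏ²/(2mw²), so n = (w/πℏ)√(2mE).
n = (2.2/π) × √(2 × 1 × 36.7) = 6.000 → n = 6.

n = 6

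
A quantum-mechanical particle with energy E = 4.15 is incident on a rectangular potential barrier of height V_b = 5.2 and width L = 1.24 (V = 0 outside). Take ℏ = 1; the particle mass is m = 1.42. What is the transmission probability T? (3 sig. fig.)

T = 0.0353

E < V_b: inside the barrier ψ ∝ e^{±κx} with κ = √(2m(V_b − E))/ℏ = 1.727.
κL = 2.141, sinh(κL) = 4.196.
Matching ψ, ψ′ at both faces gives T = [1 + V_b² sinh²(κL) / (4E(V_b − E))]⁻¹ = 1/28.32 = 0.0353.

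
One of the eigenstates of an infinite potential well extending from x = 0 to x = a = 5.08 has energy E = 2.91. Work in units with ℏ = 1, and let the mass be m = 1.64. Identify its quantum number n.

n = 5

For an infinite well E_n = n²π²ℏ²/(2ma²), so n = (a/πℏ)√(2mE).
n = (5.08/π) × √(2 × 1.64 × 2.91) = 4.996 → n = 5.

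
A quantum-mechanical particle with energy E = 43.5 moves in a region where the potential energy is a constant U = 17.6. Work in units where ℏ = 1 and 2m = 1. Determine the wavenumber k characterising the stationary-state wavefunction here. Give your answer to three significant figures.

With E > U the solution is oscillatory, ψ ∝ e^{±ikx} with k = √(2m(E − U))/ℏ.
k = √(2 × 0.5 × 25.9) = 5.089.

k = 5.09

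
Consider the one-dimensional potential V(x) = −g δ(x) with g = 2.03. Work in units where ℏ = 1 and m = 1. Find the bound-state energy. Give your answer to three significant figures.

E = -2.06

For x ≠ 0 the bound state is ψ ∝ e^{−κ|x|}; integrating the TISE across the delta gives the cusp condition 2κ = 2mg/ℏ², so κ = 2.030.
Then E = −ℏ²κ²/(2m) = −mg²/(2ℏ²) = -2.060.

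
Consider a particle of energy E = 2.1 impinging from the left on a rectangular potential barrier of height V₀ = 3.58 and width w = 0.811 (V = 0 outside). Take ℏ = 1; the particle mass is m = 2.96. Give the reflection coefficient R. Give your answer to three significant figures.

R = 0.969

Since E < V₀ the interior solution is evanescent with decay constant κ = √(2m(V₀ − E))/ℏ = 2.960.
κw = 2.401, sinh(κw) = 5.469.
Matching ψ, ψ′ at both faces gives T = [1 + V₀² sinh²(κw) / (4E(V₀ − E))]⁻¹ = 1/31.84 = 0.0314.
R = 1 − T = 0.969.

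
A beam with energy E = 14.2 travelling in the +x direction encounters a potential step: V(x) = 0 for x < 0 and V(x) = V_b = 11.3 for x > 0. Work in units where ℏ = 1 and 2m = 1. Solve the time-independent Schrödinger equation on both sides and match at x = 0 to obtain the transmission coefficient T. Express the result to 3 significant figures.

T = 0.857

The wavenumbers are k₁ = √(2mE)/ℏ = 3.768 on the left and k₂ = √(2m(E − V_b))/ℏ = 1.703 on the right.
Continuity of ψ and ψ′ at the step yields the reflection amplitude r = (k₁ − k₂)/(k₁ + k₂) = 0.3775; thus R = |r|² = 0.1425, T = 0.8575.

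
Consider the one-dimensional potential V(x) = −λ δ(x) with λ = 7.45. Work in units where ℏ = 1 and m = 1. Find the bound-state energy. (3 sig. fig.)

E = -27.8

For x ≠ 0 the bound state is ψ ∝ e^{−κ|x|}; integrating the TISE across the delta gives the cusp condition 2κ = 2mλ/ℏ², so κ = 7.450.
Then E = −ℏ²κ²/(2m) = −mλ²/(2ℏ²) = -27.75.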